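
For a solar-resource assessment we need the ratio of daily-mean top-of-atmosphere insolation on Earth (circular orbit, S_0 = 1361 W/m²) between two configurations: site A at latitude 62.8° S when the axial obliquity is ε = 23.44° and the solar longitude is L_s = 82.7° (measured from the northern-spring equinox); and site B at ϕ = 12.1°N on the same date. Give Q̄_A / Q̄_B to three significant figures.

Q̄_A / Q̄_B ≈ 0.0258

— Configuration A (ϕ=-62.8°):
Solar declination: sin δ = sin ε · sin L_s = sin 23.44° × sin 82.7° = 0.39456, so δ = +23.239°.
cos h₀ = −tan(-62.8°) tan(+23.239°) = 0.8355, h₀ = 0.5817 rad.
Bracket: h₀ sin ϕ sin δ + cos ϕ cos δ sin h₀ = 0.5817×-0.88942×0.39456 + 0.45710×0.91887×0.54945 = -0.204136 + 0.230778 = 0.026642.
Q̄ = (S_0/π) × [bracket] = (1361/π) × 0.026642 = 11.542 W/m².
— Configuration B (ϕ=+12.1°):
cos h₀ = −tan(+12.1°) tan(+23.239°) = -0.0921, h₀ = 1.6630 rad.
Bracket: h₀ sin ϕ sin δ + cos ϕ cos δ sin h₀ = 1.6630×0.20962×0.39456 + 0.97778×0.91887×0.99575 = 0.137543 + 0.894634 = 1.032177.
Q̄ = (S_0/π) × [bracket] = (1361/π) × 1.032177 = 447.16 W/m².
Ratio Q̄_A / Q̄_B = 11.542 / 447.16 = 0.02581.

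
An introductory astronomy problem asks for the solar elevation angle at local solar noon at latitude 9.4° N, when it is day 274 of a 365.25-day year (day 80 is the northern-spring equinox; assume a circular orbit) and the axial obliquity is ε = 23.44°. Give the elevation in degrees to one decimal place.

76.2°

Solar longitude: λ_s = 360° × (274 − 80)/365.25 = 191.211°.
sin δ = sin 23.44° × sin 191.211° = -0.07734, so δ = -4.436°.
At local noon the hour angle is zero, so the zenith angle equals |φ − δ| = |+9.4° − (-4.436°)| = 13.836°.
Elevation = 90° − 13.836° = 76.2°.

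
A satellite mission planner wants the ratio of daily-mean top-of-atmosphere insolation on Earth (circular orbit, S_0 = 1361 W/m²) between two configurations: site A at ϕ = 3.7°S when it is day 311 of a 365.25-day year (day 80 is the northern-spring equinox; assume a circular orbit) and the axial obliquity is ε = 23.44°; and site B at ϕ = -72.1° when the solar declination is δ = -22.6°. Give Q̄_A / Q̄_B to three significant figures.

— Configuration A (ϕ=-3.7°):
Solar longitude: L_s = 360° × (311 − 80)/365.25 = 227.680°.
sin δ = sin 23.44° × sin 227.680° = -0.29412, so δ = -17.105°.
cos h₀ = −tan(-3.7°) tan(-17.105°) = -0.0199, h₀ = 1.5907 rad.
Bracket: h₀ sin ϕ sin δ + cos ϕ cos δ sin h₀ = 1.5907×-0.06453×-0.29412 + 0.99792×0.95577×0.99980 = 0.030191 + 0.953591 = 0.983782.
Q̄ = (S_0/π) × [bracket] = (1361/π) × 0.983782 = 426.19 W/m².
— Configuration B (ϕ=-72.1°):
cos h₀ = −tan(-72.1°) tan(-22.600°) = -1.2888 ≤ −1 ⇒ polar day, h₀ = π.
Bracket: h₀ sin ϕ sin δ + cos ϕ cos δ sin h₀ = 3.1416×-0.95159×-0.38430 + 0.30736×0.92321×0.00000 = 1.148871 + 0.000000 = 1.148871.
Q̄ = (S_0/π) × [bracket] = (1361/π) × 1.148871 = 497.71 W/m².
Ratio Q̄_A / Q̄_B = 426.19 / 497.71 = 0.8563.

Q̄_A / Q̄_B ≈ 0.856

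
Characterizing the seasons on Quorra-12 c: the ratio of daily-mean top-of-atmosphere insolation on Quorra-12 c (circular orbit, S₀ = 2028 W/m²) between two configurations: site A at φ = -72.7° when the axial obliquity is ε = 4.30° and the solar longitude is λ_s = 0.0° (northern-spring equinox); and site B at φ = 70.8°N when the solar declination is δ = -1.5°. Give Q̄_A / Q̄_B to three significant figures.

— Configuration A (φ=-72.7°):
Solar declination: sin δ = sin ε · sin λ_s = sin 4.30° × sin 0.0° = 0.00000, so δ = +0.000°.
cos H₀ = −tan(-72.7°) tan(+0.000°) = 0.0000, H₀ = 1.5708 rad.
Bracket: H₀ sin φ sin δ + cos φ cos δ sin H₀ = 1.5708×-0.95476×0.00000 + 0.29737×1.00000×1.00000 = -0.000000 + 0.297370 = 0.297370.
Q̄ = (S₀/π) × [bracket] = (2028/π) × 0.297370 = 191.96 W/m².
— Configuration B (φ=+70.8°):
cos H₀ = −tan(+70.8°) tan(-1.500°) = 0.0752, H₀ = 1.4955 rad.
Bracket: H₀ sin φ sin δ + cos φ cos δ sin H₀ = 1.4955×0.94438×-0.02618 + 0.32887×0.99966×0.99717 = -0.036975 + 0.327828 = 0.290853.
Q̄ = (S₀/π) × [bracket] = (2028/π) × 0.290853 = 187.76 W/m².
Ratio Q̄_A / Q̄_B = 191.96 / 187.76 = 1.022.

Q̄_A / Q̄_B ≈ 1.02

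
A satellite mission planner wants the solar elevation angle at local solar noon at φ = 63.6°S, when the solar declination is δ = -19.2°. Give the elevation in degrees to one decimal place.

45.6°

At local noon the hour angle is zero, so the zenith angle equals |φ − δ| = |-63.6° − (-19.200°)| = 44.400°.
Elevation = 90° − 44.400° = 45.6°.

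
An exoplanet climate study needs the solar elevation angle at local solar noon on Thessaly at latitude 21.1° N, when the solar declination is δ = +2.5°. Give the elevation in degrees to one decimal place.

At local noon the hour angle is zero, so the zenith angle equals |ϕ − δ| = |+21.1° − (+2.500°)| = 18.600°.
Elevation = 90° − 18.600° = 71.4°.

71.4°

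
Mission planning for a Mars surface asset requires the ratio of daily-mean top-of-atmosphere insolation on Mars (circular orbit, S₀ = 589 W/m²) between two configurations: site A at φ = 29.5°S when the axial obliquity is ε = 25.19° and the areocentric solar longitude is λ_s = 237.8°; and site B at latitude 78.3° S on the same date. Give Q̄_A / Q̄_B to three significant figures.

Q̄_A / Q̄_B ≈ 1.00

— Configuration A (φ=-29.5°):
sin δ = sin 25.19° × sin 237.8° = -0.36016, so δ = -21.110°.
cos H₀ = −tan(-29.5°) tan(-21.110°) = -0.2184, H₀ = 1.7910 rad.
Bracket: H₀ sin φ sin δ + cos φ cos δ sin H₀ = 1.7910×-0.49242×-0.36016 + 0.87036×0.93289×0.97585 = 0.317634 + 0.792342 = 1.109976.
Q̄ = (S₀/π) × [bracket] = (589/π) × 1.109976 = 208.10 W/m².
— Configuration B (φ=-78.3°):
cos H₀ = −tan(-78.3°) tan(-21.110°) = -1.8642 ≤ −1 ⇒ polar day, H₀ = π.
Bracket: H₀ sin φ sin δ + cos φ cos δ sin H₀ = 3.1416×-0.97922×-0.36016 + 0.20279×0.93289×0.00000 = 1.107967 + 0.000000 = 1.107967.
Q̄ = (S₀/π) × [bracket] = (589/π) × 1.107967 = 207.73 W/m².
Ratio Q̄_A / Q̄_B = 208.10 / 207.73 = 1.002.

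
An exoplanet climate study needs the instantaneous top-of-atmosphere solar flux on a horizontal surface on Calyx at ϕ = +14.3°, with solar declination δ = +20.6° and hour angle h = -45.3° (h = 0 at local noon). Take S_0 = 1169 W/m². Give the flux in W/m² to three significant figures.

cos θ_z = sin ϕ sin δ + cos ϕ cos δ cos h = 0.086905 + 0.638019 = 0.724924.
Flux = S_0 · cos θ_z = 1169 × 0.724924 = 847.4 W/m².

847 W/m²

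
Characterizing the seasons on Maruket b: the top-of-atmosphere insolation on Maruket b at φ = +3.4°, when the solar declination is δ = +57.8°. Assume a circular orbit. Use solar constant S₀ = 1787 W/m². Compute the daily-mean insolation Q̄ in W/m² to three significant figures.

Q̄ ≈ 349 W/m²

cos H₀ = −tan(+3.4°) tan(+57.800°) = -0.0943, H₀ = 1.6653 rad.
Bracket: H₀ sin φ sin δ + cos φ cos δ sin H₀ = 1.6653×0.05931×0.84619 + 0.99824×0.53288×0.99554 = 0.083577 + 0.529570 = 0.613147.
Q̄ = (S₀/π) × [bracket] = (1787/π) × 0.613147 = 348.8 W/m².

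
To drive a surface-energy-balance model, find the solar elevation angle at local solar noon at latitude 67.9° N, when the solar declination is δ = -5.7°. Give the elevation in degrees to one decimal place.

At local noon the hour angle is zero, so the zenith angle equals |φ − δ| = |+67.9° − (-5.700°)| = 73.600°.
Elevation = 90° − 73.600° = 16.4°.

16.4°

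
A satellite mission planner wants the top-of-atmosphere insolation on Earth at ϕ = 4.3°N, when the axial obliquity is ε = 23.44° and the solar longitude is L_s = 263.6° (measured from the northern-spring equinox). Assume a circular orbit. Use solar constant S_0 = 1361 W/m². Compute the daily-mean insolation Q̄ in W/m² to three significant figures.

Q̄ ≈ 377 W/m²

Solar declination: sin δ = sin ε · sin L_s = sin 23.44° × sin 263.6° = -0.39531, so δ = -23.285°.
cos h₀ = −tan(+4.3°) tan(-23.285°) = 0.0324, h₀ = 1.5384 rad.
Bracket: h₀ sin ϕ sin δ + cos ϕ cos δ sin h₀ = 1.5384×0.07498×-0.39531 + 0.99719×0.91855×0.99948 = -0.045599 + 0.915493 = 0.869894.
Q̄ = (S_0/π) × [bracket] = (1361/π) × 0.869894 = 376.9 W/m².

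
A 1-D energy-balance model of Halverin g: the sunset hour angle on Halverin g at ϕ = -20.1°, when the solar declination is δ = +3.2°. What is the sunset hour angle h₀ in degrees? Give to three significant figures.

h₀ = 88.8°

cos h₀ = −tan ϕ · tan δ = −tan(-20.1°) × tan(+3.200°) = 0.0205, so h₀ = 1.5503 rad = 88.83°.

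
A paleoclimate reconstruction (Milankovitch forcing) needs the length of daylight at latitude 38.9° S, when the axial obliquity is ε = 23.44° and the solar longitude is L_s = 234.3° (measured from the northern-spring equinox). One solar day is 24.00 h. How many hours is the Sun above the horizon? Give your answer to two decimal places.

14.13 h

Solar declination: sin δ = sin ε · sin L_s = sin 23.44° × sin 234.3° = -0.32304, so δ = -18.847°.
cos h₀ = −tan ϕ · tan δ = −tan(-38.9°) × tan(-18.847°) = -0.2754, so h₀ = 1.8498 rad = 105.99°.
Daylight = 2h₀/(2π) × 24.00 h = (1.8498/π) × 24.00 = 14.13 h.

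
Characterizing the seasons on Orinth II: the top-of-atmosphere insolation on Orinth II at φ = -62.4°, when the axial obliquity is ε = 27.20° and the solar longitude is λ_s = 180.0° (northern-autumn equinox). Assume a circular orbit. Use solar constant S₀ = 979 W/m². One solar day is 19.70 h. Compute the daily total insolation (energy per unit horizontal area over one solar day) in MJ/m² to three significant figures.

Solar declination: sin δ = sin ε · sin λ_s = sin 27.20° × sin 180.0° = 0.00000, so δ = +0.000°.
cos H₀ = −tan(-62.4°) tan(+0.000°) = 0.0000, H₀ = 1.5708 rad.
Bracket: H₀ sin φ sin δ + cos φ cos δ sin H₀ = 1.5708×-0.88620×0.00000 + 0.46330×1.00000×1.00000 = -0.000000 + 0.463300 = 0.463300.
Q̄ = (S₀/π) × [bracket] = (979/π) × 0.463300 = 144.38 W/m².
Daily total = Q̄ × 19.70 h × 3600 s/h = 144.38 × 19.70 × 3600 / 10⁶ = 10.24 MJ/m².

10.2 MJ/m²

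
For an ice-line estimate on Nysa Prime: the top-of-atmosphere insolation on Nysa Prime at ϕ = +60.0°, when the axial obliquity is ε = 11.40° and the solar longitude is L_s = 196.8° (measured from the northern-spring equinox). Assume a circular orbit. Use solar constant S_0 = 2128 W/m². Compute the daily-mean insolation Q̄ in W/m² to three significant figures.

Solar declination: sin δ = sin ε · sin L_s = sin 11.40° × sin 196.8° = -0.05713, so δ = -3.275°.
cos h₀ = −tan(+60.0°) tan(-3.275°) = 0.0991, h₀ = 1.4715 rad.
Bracket: h₀ sin ϕ sin δ + cos ϕ cos δ sin h₀ = 1.4715×0.86603×-0.05713 + 0.50000×0.99837×0.99508 = -0.072804 + 0.496729 = 0.423925.
Q̄ = (S_0/π) × [bracket] = (2128/π) × 0.423925 = 287.2 W/m².

Q̄ ≈ 287 W/m²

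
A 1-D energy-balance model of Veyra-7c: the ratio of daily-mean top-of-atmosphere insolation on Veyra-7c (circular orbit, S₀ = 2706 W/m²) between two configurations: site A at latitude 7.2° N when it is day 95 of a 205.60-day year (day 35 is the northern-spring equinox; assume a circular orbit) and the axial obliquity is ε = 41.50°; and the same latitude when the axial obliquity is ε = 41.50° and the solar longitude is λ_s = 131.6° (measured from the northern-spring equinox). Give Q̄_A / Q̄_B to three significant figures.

Q̄_A / Q̄_B ≈ 0.928

— Configuration A (φ=+7.2°):
Solar longitude: λ_s = 360° × (95 − 35)/205.60 = 105.058°.
sin δ = sin 41.50° × sin 105.058° = 0.63987, so δ = +39.782°.
cos H₀ = −tan(+7.2°) tan(+39.782°) = -0.1052, H₀ = 1.6762 rad.
Bracket: H₀ sin φ sin δ + cos φ cos δ sin H₀ = 1.6762×0.12533×0.63987 + 0.99211×0.76849×0.99445 = 0.134423 + 0.758195 = 0.892618.
Q̄ = (S₀/π) × [bracket] = (2706/π) × 0.892618 = 768.85 W/m².
— Configuration B (φ=+7.2°):
Solar declination: sin δ = sin ε · sin λ_s = sin 41.50° × sin 131.6° = 0.49551, so δ = +29.703°.
cos H₀ = −tan(+7.2°) tan(+29.703°) = -0.0721, H₀ = 1.6429 rad.
Bracket: H₀ sin φ sin δ + cos φ cos δ sin H₀ = 1.6429×0.12533×0.49551 + 0.99211×0.86860×0.99740 = 0.102028 + 0.859506 = 0.961534.
Q̄ = (S₀/π) × [bracket] = (2706/π) × 0.961534 = 828.21 W/m².
Ratio Q̄_A / Q̄_B = 768.85 / 828.21 = 0.9283.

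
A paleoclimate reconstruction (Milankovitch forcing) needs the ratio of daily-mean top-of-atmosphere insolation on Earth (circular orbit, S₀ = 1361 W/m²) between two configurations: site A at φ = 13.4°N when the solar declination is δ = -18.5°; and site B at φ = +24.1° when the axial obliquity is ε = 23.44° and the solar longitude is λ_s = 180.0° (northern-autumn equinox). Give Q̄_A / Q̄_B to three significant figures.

— Configuration A (φ=+13.4°):
cos H₀ = −tan(+13.4°) tan(-18.500°) = 0.0797, H₀ = 1.4910 rad.
Bracket: H₀ sin φ sin δ + cos φ cos δ sin H₀ = 1.4910×0.23175×-0.31730 + 0.97278×0.94832×0.99682 = -0.109640 + 0.919573 = 0.809933.
Q̄ = (S₀/π) × [bracket] = (1361/π) × 0.809933 = 350.88 W/m².
— Configuration B (φ=+24.1°):
Solar declination: sin δ = sin ε · sin λ_s = sin 23.44° × sin 180.0° = 0.00000, so δ = +0.000°.
cos H₀ = −tan(+24.1°) tan(+0.000°) = -0.0000, H₀ = 1.5708 rad.
Bracket: H₀ sin φ sin δ + cos φ cos δ sin H₀ = 1.5708×0.40833×0.00000 + 0.91283×1.00000×1.00000 = 0.000000 + 0.912830 = 0.912830.
Q̄ = (S₀/π) × [bracket] = (1361/π) × 0.912830 = 395.46 W/m².
Ratio Q̄_A / Q̄_B = 350.88 / 395.46 = 0.8873.

Q̄_A / Q̄_B ≈ 0.887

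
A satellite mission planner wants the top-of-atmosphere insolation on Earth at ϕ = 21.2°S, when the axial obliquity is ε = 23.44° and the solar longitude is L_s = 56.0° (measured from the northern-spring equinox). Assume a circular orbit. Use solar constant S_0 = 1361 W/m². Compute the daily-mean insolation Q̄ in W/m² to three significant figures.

Q̄ ≈ 304 W/m²

Solar declination: sin δ = sin ε · sin L_s = sin 23.44° × sin 56.0° = 0.32978, so δ = +19.256°.
cos h₀ = −tan(-21.2°) tan(+19.256°) = 0.1355, h₀ = 1.4349 rad.
Bracket: h₀ sin ϕ sin δ + cos ϕ cos δ sin h₀ = 1.4349×-0.36162×0.32978 + 0.93232×0.94406×0.99078 = -0.171119 + 0.872051 = 0.700932.
Q̄ = (S_0/π) × [bracket] = (1361/π) × 0.700932 = 303.7 W/m².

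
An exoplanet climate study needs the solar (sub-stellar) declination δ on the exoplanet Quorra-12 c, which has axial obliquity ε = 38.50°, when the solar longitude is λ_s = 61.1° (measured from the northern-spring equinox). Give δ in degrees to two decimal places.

sin δ = sin ε · sin λ_s = sin 38.50° × sin 61.1° = 0.544989.
δ = arcsin(0.544989) = +33.02°.

δ = +33.02°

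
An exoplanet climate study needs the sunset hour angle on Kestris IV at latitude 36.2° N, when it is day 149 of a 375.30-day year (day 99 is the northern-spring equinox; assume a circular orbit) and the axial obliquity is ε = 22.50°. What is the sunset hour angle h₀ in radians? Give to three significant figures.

Solar longitude: L_s = 360° × (149 − 99)/375.30 = 47.962°.
sin δ = sin 22.50° × sin 47.962° = 0.28422, so δ = +16.512°.
cos h₀ = −tan ϕ · tan δ = −tan(+36.2°) × tan(+16.512°) = -0.2170, so h₀ = 1.7895 rad = 102.53°.

h₀ = 1.79 rad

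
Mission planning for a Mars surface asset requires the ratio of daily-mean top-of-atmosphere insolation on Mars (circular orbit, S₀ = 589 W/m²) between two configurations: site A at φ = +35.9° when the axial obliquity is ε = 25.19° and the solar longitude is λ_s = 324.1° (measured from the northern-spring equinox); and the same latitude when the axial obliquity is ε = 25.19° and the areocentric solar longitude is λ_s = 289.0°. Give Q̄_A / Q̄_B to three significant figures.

Q̄_A / Q̄_B ≈ 1.39

— Configuration A (φ=+35.9°):
Solar declination: sin δ = sin ε · sin λ_s = sin 25.19° × sin 324.1° = -0.24957, so δ = -14.452°.
cos H₀ = −tan(+35.9°) tan(-14.452°) = 0.1866, H₀ = 1.3831 rad.
Bracket: H₀ sin φ sin δ + cos φ cos δ sin H₀ = 1.3831×0.58637×-0.24957 + 0.81004×0.96836×0.98244 = -0.202403 + 0.770636 = 0.568233.
Q̄ = (S₀/π) × [bracket] = (589/π) × 0.568233 = 106.53 W/m².
— Configuration B (φ=+35.9°):
sin δ = sin 25.19° × sin 289.0° = -0.40243, so δ = -23.730°.
cos H₀ = −tan(+35.9°) tan(-23.730°) = 0.3182, H₀ = 1.2469 rad.
Bracket: H₀ sin φ sin δ + cos φ cos δ sin H₀ = 1.2469×0.58637×-0.40243 + 0.81004×0.91545×0.94802 = -0.294235 + 0.703005 = 0.408770.
Q̄ = (S₀/π) × [bracket] = (589/π) × 0.408770 = 76.638 W/m².
Ratio Q̄_A / Q̄_B = 106.53 / 76.638 = 1.390.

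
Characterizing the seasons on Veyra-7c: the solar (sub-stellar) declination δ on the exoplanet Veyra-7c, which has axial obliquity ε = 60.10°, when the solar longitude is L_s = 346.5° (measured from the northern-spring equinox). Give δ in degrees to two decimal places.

sin δ = sin ε · sin L_s = sin 60.10° × sin 346.5° = -0.202373.
δ = arcsin(-0.202373) = -11.68°.

δ = -11.68°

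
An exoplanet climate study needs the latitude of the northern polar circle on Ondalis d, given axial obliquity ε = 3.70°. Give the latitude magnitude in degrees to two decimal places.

86.30°

The polar circle is the lowest latitude that experiences at least one full rotation of continuous daylight at the northern-summer solstice; it lies at |ϕ| = 90° − ε = 90° − 3.70° = 86.30°.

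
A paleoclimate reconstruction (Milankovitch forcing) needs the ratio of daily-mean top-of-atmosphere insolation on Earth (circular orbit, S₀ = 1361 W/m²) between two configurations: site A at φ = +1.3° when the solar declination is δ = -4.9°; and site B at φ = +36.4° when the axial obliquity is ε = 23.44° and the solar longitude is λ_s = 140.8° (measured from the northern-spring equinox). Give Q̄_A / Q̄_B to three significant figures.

— Configuration A (φ=+1.3°):
cos H₀ = −tan(+1.3°) tan(-4.900°) = 0.0019, H₀ = 1.5689 rad.
Bracket: H₀ sin φ sin δ + cos φ cos δ sin H₀ = 1.5689×0.02269×-0.08542 + 0.99974×0.99635×1.00000 = -0.003041 + 0.996091 = 0.993050.
Q̄ = (S₀/π) × [bracket] = (1361/π) × 0.993050 = 430.21 W/m².
— Configuration B (φ=+36.4°):
Solar declination: sin δ = sin ε · sin λ_s = sin 23.44° × sin 140.8° = 0.25141, so δ = +14.561°.
cos H₀ = −tan(+36.4°) tan(+14.561°) = -0.1915, H₀ = 1.7635 rad.
Bracket: H₀ sin φ sin δ + cos φ cos δ sin H₀ = 1.7635×0.59342×0.25141 + 0.80489×0.96788×0.98149 = 0.263100 + 0.764617 = 1.027717.
Q̄ = (S₀/π) × [bracket] = (1361/π) × 1.027717 = 445.23 W/m².
Ratio Q̄_A / Q̄_B = 430.21 / 445.23 = 0.9663.

Q̄_A / Q̄_B ≈ 0.966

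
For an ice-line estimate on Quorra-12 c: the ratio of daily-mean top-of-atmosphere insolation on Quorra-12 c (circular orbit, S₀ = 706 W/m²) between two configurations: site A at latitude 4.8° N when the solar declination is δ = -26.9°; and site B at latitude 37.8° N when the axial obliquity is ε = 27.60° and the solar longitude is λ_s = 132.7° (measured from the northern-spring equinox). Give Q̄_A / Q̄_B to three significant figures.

Q̄_A / Q̄_B ≈ 0.754

— Configuration A (φ=+4.8°):
cos H₀ = −tan(+4.8°) tan(-26.900°) = 0.0426, H₀ = 1.5282 rad.
Bracket: H₀ sin φ sin δ + cos φ cos δ sin H₀ = 1.5282×0.08368×-0.45243 + 0.99649×0.89180×0.99909 = -0.057857 + 0.887861 = 0.830004.
Q̄ = (S₀/π) × [bracket] = (706/π) × 0.830004 = 186.52 W/m².
— Configuration B (φ=+37.8°):
Solar declination: sin δ = sin ε · sin λ_s = sin 27.60° × sin 132.7° = 0.34048, so δ = +19.906°.
cos H₀ = −tan(+37.8°) tan(+19.906°) = -0.2809, H₀ = 1.8555 rad.
Bracket: H₀ sin φ sin δ + cos φ cos δ sin H₀ = 1.8555×0.61291×0.34048 + 0.79016×0.94025×0.95974 = 0.387212 + 0.713037 = 1.100249.
Q̄ = (S₀/π) × [bracket] = (706/π) × 1.100249 = 247.26 W/m².
Ratio Q̄_A / Q̄_B = 186.52 / 247.26 = 0.7543.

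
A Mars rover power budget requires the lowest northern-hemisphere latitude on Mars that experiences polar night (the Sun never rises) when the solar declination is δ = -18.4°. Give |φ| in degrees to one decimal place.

Polar night requires cos H₀ = −tan φ tan δ ≥ 1, i.e. tan φ tan δ ≤ −1.
The boundary is |tan φ| · |tan δ| = 1, so |φ| = 90° − |δ| = 90° − 18.4° = 71.6° in the northern hemisphere.

|φ| = 71.6°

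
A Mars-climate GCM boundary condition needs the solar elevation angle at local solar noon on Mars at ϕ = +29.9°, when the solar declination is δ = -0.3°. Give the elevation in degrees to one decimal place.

59.8°

At local noon the hour angle is zero, so the zenith angle equals |ϕ − δ| = |+29.9° − (-0.300°)| = 30.200°.
Elevation = 90° − 30.200° = 59.8°.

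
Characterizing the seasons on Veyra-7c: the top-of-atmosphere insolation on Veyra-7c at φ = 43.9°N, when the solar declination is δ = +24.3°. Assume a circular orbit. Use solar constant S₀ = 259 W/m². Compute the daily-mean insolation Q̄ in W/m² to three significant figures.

cos H₀ = −tan(+43.9°) tan(+24.300°) = -0.4345, H₀ = 2.0203 rad.
Bracket: H₀ sin φ sin δ + cos φ cos δ sin H₀ = 2.0203×0.69340×0.41151 + 0.72055×0.91140×0.90067 = 0.576474 + 0.591478 = 1.167952.
Q̄ = (S₀/π) × [bracket] = (259/π) × 1.167952 = 96.29 W/m².

Q̄ ≈ 96.3 W/m²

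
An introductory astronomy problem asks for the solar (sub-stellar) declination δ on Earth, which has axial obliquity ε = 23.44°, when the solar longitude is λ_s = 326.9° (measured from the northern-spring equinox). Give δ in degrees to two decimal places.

δ = -12.55°

sin δ = sin ε · sin λ_s = sin 23.44° × sin 326.9° = -0.217233.
δ = arcsin(-0.217233) = -12.55°.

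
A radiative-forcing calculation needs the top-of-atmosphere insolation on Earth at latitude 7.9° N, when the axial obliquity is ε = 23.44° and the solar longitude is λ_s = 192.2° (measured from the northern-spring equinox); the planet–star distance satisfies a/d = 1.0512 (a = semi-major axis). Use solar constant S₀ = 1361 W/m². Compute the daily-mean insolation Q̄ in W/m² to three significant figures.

Q̄ ≈ 464 W/m²

Solar declination: sin δ = sin ε · sin λ_s = sin 23.44° × sin 192.2° = -0.08406, so δ = -4.822°.
cos H₀ = −tan(+7.9°) tan(-4.822°) = 0.0117, H₀ = 1.5591 rad.
Bracket: H₀ sin φ sin δ + cos φ cos δ sin H₀ = 1.5591×0.13744×-0.08406 + 0.99051×0.99646×0.99993 = -0.018013 + 0.986935 = 0.968922.
Inverse-square distance factor (a/d)² = 1.0512² = 1.105021.
Q̄ = (S₀/π) × 1.105021 × [bracket] = (1361/π) × 1.105021 × 0.968922 = 463.8 W/m².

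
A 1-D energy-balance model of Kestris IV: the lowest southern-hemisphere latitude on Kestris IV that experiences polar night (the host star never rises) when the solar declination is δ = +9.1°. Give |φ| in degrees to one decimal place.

Polar night requires cos H₀ = −tan φ tan δ ≥ 1, i.e. tan φ tan δ ≤ −1.
The boundary is |tan φ| · |tan δ| = 1, so |φ| = 90° − |δ| = 90° − 9.1° = 80.9° in the southern hemisphere.

|φ| = 80.9°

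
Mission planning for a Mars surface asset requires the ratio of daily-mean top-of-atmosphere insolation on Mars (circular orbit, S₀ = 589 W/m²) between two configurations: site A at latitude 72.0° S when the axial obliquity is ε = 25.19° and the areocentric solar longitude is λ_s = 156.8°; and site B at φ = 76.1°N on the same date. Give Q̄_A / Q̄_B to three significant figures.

— Configuration A (φ=-72.0°):
sin δ = sin 25.19° × sin 156.8° = 0.16767, so δ = +9.652°.
cos H₀ = −tan(-72.0°) tan(+9.652°) = 0.5234, H₀ = 1.0199 rad.
Bracket: H₀ sin φ sin δ + cos φ cos δ sin H₀ = 1.0199×-0.95106×0.16767 + 0.30902×0.98584×0.85206 = -0.162638 + 0.259575 = 0.096937.
Q̄ = (S₀/π) × [bracket] = (589/π) × 0.096937 = 18.174 W/m².
— Configuration B (φ=+76.1°):
cos H₀ = −tan(+76.1°) tan(+9.652°) = -0.6873, H₀ = 2.3285 rad.
Bracket: H₀ sin φ sin δ + cos φ cos δ sin H₀ = 2.3285×0.97072×0.16767 + 0.24023×0.98584×0.72642 = 0.378988 + 0.172037 = 0.551025.
Q̄ = (S₀/π) × [bracket] = (589/π) × 0.551025 = 103.31 W/m².
Ratio Q̄_A / Q̄_B = 18.174 / 103.31 = 0.1759.

Q̄_A / Q̄_B ≈ 0.176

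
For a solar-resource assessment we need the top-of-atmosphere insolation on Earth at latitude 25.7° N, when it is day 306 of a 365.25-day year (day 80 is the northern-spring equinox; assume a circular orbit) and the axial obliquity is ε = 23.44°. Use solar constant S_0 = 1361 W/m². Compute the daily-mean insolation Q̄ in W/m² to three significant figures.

Q̄ ≈ 300 W/m²

Solar longitude: L_s = 360° × (306 − 80)/365.25 = 222.752°.
sin δ = sin 23.44° × sin 222.752° = -0.27003, so δ = -15.666°.
cos h₀ = −tan(+25.7°) tan(-15.666°) = 0.1350, h₀ = 1.4354 rad.
Bracket: h₀ sin ϕ sin δ + cos ϕ cos δ sin h₀ = 1.4354×0.43366×-0.27003 + 0.90108×0.96285×0.99085 = -0.168087 + 0.859666 = 0.691579.
Q̄ = (S_0/π) × [bracket] = (1361/π) × 0.691579 = 299.6 W/m².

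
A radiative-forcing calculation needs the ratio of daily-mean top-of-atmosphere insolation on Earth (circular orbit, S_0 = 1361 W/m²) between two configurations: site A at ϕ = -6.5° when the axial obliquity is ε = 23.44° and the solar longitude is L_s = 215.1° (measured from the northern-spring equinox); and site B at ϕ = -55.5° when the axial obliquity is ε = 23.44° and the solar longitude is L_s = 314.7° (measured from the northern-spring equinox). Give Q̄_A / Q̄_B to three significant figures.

Q̄_A / Q̄_B ≈ 1.05

— Configuration A (ϕ=-6.5°):
Solar declination: sin δ = sin ε · sin L_s = sin 23.44° × sin 215.1° = -0.22873, so δ = -13.222°.
cos h₀ = −tan(-6.5°) tan(-13.222°) = -0.0268, h₀ = 1.5976 rad.
Bracket: h₀ sin ϕ sin δ + cos ϕ cos δ sin h₀ = 1.5976×-0.11320×-0.22873 + 0.99357×0.97349×0.99964 = 0.041365 + 0.966882 = 1.008247.
Q̄ = (S_0/π) × [bracket] = (1361/π) × 1.008247 = 436.79 W/m².
— Configuration B (ϕ=-55.5°):
Solar declination: sin δ = sin ε · sin L_s = sin 23.44° × sin 314.7° = -0.28275, so δ = -16.424°.
cos h₀ = −tan(-55.5°) tan(-16.424°) = -0.4289, h₀ = 2.0141 rad.
Bracket: h₀ sin ϕ sin δ + cos ϕ cos δ sin h₀ = 2.0141×-0.82413×-0.28275 + 0.56641×0.95919×0.90335 = 0.469331 + 0.490785 = 0.960116.
Q̄ = (S_0/π) × [bracket] = (1361/π) × 0.960116 = 415.94 W/m².
Ratio Q̄_A / Q̄_B = 436.79 / 415.94 = 1.050.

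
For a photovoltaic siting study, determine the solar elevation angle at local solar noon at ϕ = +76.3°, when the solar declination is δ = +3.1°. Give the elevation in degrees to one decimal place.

16.8°

At local noon the hour angle is zero, so the zenith angle equals |ϕ − δ| = |+76.3° − (+3.100°)| = 73.200°.
Elevation = 90° − 73.200° = 16.8°.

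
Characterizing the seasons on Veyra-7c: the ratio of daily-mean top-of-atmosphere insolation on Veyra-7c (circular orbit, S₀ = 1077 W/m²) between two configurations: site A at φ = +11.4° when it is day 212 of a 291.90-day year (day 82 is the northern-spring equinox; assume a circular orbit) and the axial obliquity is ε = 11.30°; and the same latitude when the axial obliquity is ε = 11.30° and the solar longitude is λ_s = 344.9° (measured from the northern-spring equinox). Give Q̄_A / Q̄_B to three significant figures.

— Configuration A (φ=+11.4°):
Solar longitude: λ_s = 360° × (212 − 82)/291.90 = 160.329°.
sin δ = sin 11.30° × sin 160.329° = 0.06596, so δ = +3.782°.
cos H₀ = −tan(+11.4°) tan(+3.782°) = -0.0133, H₀ = 1.5841 rad.
Bracket: H₀ sin φ sin δ + cos φ cos δ sin H₀ = 1.5841×0.19766×0.06596 + 0.98027×0.99782×0.99991 = 0.020653 + 0.978045 = 0.998698.
Q̄ = (S₀/π) × [bracket] = (1077/π) × 0.998698 = 342.37 W/m².
— Configuration B (φ=+11.4°):
Solar declination: sin δ = sin ε · sin λ_s = sin 11.30° × sin 344.9° = -0.05104, so δ = -2.926°.
cos H₀ = −tan(+11.4°) tan(-2.926°) = 0.0103, H₀ = 1.5605 rad.
Bracket: H₀ sin φ sin δ + cos φ cos δ sin H₀ = 1.5605×0.19766×-0.05104 + 0.98027×0.99870×0.99995 = -0.015743 + 0.978947 = 0.963204.
Q̄ = (S₀/π) × [bracket] = (1077/π) × 0.963204 = 330.21 W/m².
Ratio Q̄_A / Q̄_B = 342.37 / 330.21 = 1.037.

Q̄_A / Q̄_B ≈ 1.04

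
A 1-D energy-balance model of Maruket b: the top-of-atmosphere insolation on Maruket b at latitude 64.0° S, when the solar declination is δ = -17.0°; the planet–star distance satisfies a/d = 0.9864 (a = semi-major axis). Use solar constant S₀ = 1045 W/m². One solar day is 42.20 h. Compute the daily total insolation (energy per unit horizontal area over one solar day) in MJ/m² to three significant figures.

cos H₀ = −tan(-64.0°) tan(-17.000°) = -0.6268, H₀ = 2.2483 rad.
Bracket: H₀ sin φ sin δ + cos φ cos δ sin H₀ = 2.2483×-0.89879×-0.29237 + 0.43837×0.95630×0.77915 = 0.590807 + 0.326630 = 0.917437.
Inverse-square distance factor (a/d)² = 0.9864² = 0.972985.
Q̄ = (S₀/π) × 0.972985 × [bracket] = (1045/π) × 0.972985 × 0.917437 = 296.93 W/m².
Daily total = Q̄ × 42.20 h × 3600 s/h = 296.93 × 42.20 × 3600 / 10⁶ = 45.11 MJ/m².

45.1 MJ/m²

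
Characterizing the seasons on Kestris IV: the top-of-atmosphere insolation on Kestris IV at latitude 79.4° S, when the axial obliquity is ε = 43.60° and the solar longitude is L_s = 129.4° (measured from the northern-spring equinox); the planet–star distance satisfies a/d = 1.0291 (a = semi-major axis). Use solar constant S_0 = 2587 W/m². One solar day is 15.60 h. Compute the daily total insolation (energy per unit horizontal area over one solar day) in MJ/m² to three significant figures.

Solar declination: sin δ = sin ε · sin L_s = sin 43.60° × sin 129.4° = 0.53289, so δ = +32.201°.
cos h₀ = −tan(-79.4°) tan(+32.201°) = 3.3651 ≥ 1 ⇒ polar night, h₀ = 0 and Q̄ = 0.
Inverse-square distance factor (a/d)² = 1.0291² = 1.059047.
Daily total = Q̄ × 15.60 h × 3600 s/h = 0.00 MJ/m².

0.00 MJ/m²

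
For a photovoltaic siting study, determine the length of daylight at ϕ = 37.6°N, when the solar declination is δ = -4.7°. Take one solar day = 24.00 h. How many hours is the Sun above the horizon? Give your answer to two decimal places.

cos h₀ = −tan ϕ · tan δ = −tan(+37.6°) × tan(-4.700°) = 0.0633, so h₀ = 1.5074 rad = 86.37°.
Daylight = 2h₀/(2π) × 24.00 h = (1.5074/π) × 24.00 = 11.52 h.

11.52 h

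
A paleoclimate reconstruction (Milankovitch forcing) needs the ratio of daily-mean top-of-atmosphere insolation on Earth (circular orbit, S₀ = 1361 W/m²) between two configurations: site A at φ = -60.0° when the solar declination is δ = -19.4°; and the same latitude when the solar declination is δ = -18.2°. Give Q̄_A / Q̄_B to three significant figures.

Q̄_A / Q̄_B ≈ 1.04

— Configuration A (φ=-60.0°):
cos H₀ = −tan(-60.0°) tan(-19.400°) = -0.6100, H₀ = 2.2268 rad.
Bracket: H₀ sin φ sin δ + cos φ cos δ sin H₀ = 2.2268×-0.86603×-0.33216 + 0.50000×0.94322×0.79244 = 0.640562 + 0.373723 = 1.014285.
Q̄ = (S₀/π) × [bracket] = (1361/π) × 1.014285 = 439.41 W/m².
— Configuration B (φ=-60.0°):
cos H₀ = −tan(-60.0°) tan(-18.200°) = -0.5695, H₀ = 2.1767 rad.
Bracket: H₀ sin φ sin δ + cos φ cos δ sin H₀ = 2.1767×-0.86603×-0.31233 + 0.50000×0.94997×0.82201 = 0.588769 + 0.390442 = 0.979211.
Q̄ = (S₀/π) × [bracket] = (1361/π) × 0.979211 = 424.21 W/m².
Ratio Q̄_A / Q̄_B = 439.41 / 424.21 = 1.036.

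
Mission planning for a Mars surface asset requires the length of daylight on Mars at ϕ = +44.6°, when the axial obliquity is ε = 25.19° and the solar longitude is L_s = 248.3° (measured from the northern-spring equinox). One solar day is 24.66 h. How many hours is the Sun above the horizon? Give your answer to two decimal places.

8.89 h

Solar declination: sin δ = sin ε · sin L_s = sin 25.19° × sin 248.3° = -0.39546, so δ = -23.295°.
cos h₀ = −tan ϕ · tan δ = −tan(+44.6°) × tan(-23.295°) = 0.4246, so h₀ = 1.1323 rad = 64.88°.
Daylight = 2h₀/(2π) × 24.66 h = (1.1323/π) × 24.66 = 8.89 h.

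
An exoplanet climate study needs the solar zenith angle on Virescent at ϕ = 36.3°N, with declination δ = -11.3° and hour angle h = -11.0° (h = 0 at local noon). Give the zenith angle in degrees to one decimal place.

θ_z = 48.7°

cos θ_z = sin ϕ sin δ + cos ϕ cos δ cos h = -0.116003 + 0.775785 = 0.659782.
θ_z = arccos(0.659782) = 48.7°.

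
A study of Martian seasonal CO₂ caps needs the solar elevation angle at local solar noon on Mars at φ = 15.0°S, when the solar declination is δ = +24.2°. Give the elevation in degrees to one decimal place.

At local noon the hour angle is zero, so the zenith angle equals |φ − δ| = |-15.0° − (+24.200°)| = 39.200°.
Elevation = 90° − 39.200° = 50.8°.

50.8°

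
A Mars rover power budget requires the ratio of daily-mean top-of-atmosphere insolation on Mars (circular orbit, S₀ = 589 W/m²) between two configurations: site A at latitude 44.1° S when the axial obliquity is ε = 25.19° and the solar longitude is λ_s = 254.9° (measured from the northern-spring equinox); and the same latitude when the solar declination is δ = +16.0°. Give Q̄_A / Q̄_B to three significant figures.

— Configuration A (φ=-44.1°):
Solar declination: sin δ = sin ε · sin λ_s = sin 25.19° × sin 254.9° = -0.41093, so δ = -24.263°.
cos H₀ = −tan(-44.1°) tan(-24.263°) = -0.4368, H₀ = 2.0228 rad.
Bracket: H₀ sin φ sin δ + cos φ cos δ sin H₀ = 2.0228×-0.69591×-0.41093 + 0.71813×0.91167×0.89956 = 0.578461 + 0.588940 = 1.167401.
Q̄ = (S₀/π) × [bracket] = (589/π) × 1.167401 = 218.87 W/m².
— Configuration B (φ=-44.1°):
cos H₀ = −tan(-44.1°) tan(+16.000°) = 0.2779, H₀ = 1.2892 rad.
Bracket: H₀ sin φ sin δ + cos φ cos δ sin H₀ = 1.2892×-0.69591×0.27564 + 0.71813×0.96126×0.96062 = -0.247295 + 0.663125 = 0.415830.
Q̄ = (S₀/π) × [bracket] = (589/π) × 0.415830 = 77.962 W/m².
Ratio Q̄_A / Q̄_B = 218.87 / 77.962 = 2.807.

Q̄_A / Q̄_B ≈ 2.81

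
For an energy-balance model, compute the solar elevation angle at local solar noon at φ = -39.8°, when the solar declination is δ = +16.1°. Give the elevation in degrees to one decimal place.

34.1°

At local noon the hour angle is zero, so the zenith angle equals |φ − δ| = |-39.8° − (+16.100°)| = 55.900°.
Elevation = 90° − 55.900° = 34.1°.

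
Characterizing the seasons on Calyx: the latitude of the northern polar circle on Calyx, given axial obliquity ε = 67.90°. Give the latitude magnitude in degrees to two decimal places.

The polar circle is the lowest latitude that experiences at least one full rotation of continuous daylight at the northern-summer solstice; it lies at |φ| = 90° − ε = 90° − 67.90° = 22.10°.

22.10°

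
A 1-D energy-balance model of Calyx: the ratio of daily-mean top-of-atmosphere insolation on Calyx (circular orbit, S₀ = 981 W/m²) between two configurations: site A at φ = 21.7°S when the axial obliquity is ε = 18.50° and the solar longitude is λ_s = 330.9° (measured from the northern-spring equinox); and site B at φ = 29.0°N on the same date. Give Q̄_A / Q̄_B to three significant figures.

— Configuration A (φ=-21.7°):
Solar declination: sin δ = sin ε · sin λ_s = sin 18.50° × sin 330.9° = -0.15432, so δ = -8.877°.
cos H₀ = −tan(-21.7°) tan(-8.877°) = -0.0622, H₀ = 1.6330 rad.
Bracket: H₀ sin φ sin δ + cos φ cos δ sin H₀ = 1.6330×-0.36975×-0.15432 + 0.92913×0.98802×0.99807 = 0.093179 + 0.916227 = 1.009406.
Q̄ = (S₀/π) × [bracket] = (981/π) × 1.009406 = 315.20 W/m².
— Configuration B (φ=+29.0°):
cos H₀ = −tan(+29.0°) tan(-8.877°) = 0.0866, H₀ = 1.4841 rad.
Bracket: H₀ sin φ sin δ + cos φ cos δ sin H₀ = 1.4841×0.48481×-0.15432 + 0.87462×0.98802×0.99625 = -0.111034 + 0.860902 = 0.749868.
Q̄ = (S₀/π) × [bracket] = (981/π) × 0.749868 = 234.16 W/m².
Ratio Q̄_A / Q̄_B = 315.20 / 234.16 = 1.346.

Q̄_A / Q̄_B ≈ 1.35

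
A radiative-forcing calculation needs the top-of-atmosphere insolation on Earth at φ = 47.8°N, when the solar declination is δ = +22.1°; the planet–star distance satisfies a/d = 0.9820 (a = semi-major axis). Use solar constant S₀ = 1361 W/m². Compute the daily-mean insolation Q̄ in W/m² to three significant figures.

Q̄ ≈ 469 W/m²

cos H₀ = −tan(+47.8°) tan(+22.100°) = -0.4478, H₀ = 2.0351 rad.
Bracket: H₀ sin φ sin δ + cos φ cos δ sin H₀ = 2.0351×0.74080×0.37622 + 0.67172×0.92653×0.89412 = 0.567190 + 0.556472 = 1.123662.
Inverse-square distance factor (a/d)² = 0.9820² = 0.964324.
Q̄ = (S₀/π) × 0.964324 × [bracket] = (1361/π) × 0.964324 × 1.123662 = 469.4 W/m².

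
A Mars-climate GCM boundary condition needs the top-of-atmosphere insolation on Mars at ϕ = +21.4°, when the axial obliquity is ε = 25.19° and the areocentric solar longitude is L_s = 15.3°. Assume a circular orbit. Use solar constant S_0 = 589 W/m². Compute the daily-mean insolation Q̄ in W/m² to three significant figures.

Q̄ ≈ 186 W/m²

sin δ = sin 25.19° × sin 15.3° = 0.11231, so δ = +6.448°.
cos h₀ = −tan(+21.4°) tan(+6.448°) = -0.0443, h₀ = 1.6151 rad.
Bracket: h₀ sin ϕ sin δ + cos ϕ cos δ sin h₀ = 1.6151×0.36488×0.11231 + 0.93106×0.99367×0.99902 = 0.066186 + 0.924260 = 0.990446.
Q̄ = (S_0/π) × [bracket] = (589/π) × 0.990446 = 185.7 W/m².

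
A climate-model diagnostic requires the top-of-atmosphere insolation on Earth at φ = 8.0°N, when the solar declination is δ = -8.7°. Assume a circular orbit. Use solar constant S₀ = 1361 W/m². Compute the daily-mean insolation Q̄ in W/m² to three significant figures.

Q̄ ≈ 410 W/m²

cos H₀ = −tan(+8.0°) tan(-8.700°) = 0.0215, H₀ = 1.5493 rad.
Bracket: H₀ sin φ sin δ + cos φ cos δ sin H₀ = 1.5493×0.13917×-0.15126 + 0.99027×0.98849×0.99977 = -0.032614 + 0.978647 = 0.946033.
Q̄ = (S₀/π) × [bracket] = (1361/π) × 0.946033 = 409.8 W/m².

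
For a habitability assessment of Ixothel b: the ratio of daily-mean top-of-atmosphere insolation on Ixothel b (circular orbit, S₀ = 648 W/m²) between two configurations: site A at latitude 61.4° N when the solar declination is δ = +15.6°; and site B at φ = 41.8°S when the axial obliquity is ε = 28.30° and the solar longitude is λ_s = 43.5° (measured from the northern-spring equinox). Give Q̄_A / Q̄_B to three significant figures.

Q̄_A / Q̄_B ≈ 2.25

— Configuration A (φ=+61.4°):
cos H₀ = −tan(+61.4°) tan(+15.600°) = -0.5121, H₀ = 2.1084 rad.
Bracket: H₀ sin φ sin δ + cos φ cos δ sin H₀ = 2.1084×0.87798×0.26892 + 0.47869×0.96316×0.85893 = 0.497807 + 0.396014 = 0.893821.
Q̄ = (S₀/π) × [bracket] = (648/π) × 0.893821 = 184.36 W/m².
— Configuration B (φ=-41.8°):
Solar declination: sin δ = sin ε · sin λ_s = sin 28.30° × sin 43.5° = 0.32634, so δ = +19.047°.
cos H₀ = −tan(-41.8°) tan(+19.047°) = 0.3087, H₀ = 1.2570 rad.
Bracket: H₀ sin φ sin δ + cos φ cos δ sin H₀ = 1.2570×-0.66653×0.32634 + 0.74548×0.94525×0.95117 = -0.273417 + 0.670256 = 0.396839.
Q̄ = (S₀/π) × [bracket] = (648/π) × 0.396839 = 81.854 W/m².
Ratio Q̄_A / Q̄_B = 184.36 / 81.854 = 2.252.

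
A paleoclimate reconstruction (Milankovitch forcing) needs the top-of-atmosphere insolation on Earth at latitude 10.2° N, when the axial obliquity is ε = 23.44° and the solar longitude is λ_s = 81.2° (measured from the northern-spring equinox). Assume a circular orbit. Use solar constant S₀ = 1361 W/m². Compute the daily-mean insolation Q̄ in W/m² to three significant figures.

Solar declination: sin δ = sin ε · sin λ_s = sin 23.44° × sin 81.2° = 0.39311, so δ = +23.148°.
cos H₀ = −tan(+10.2°) tan(+23.148°) = -0.0769, H₀ = 1.6478 rad.
Bracket: H₀ sin φ sin δ + cos φ cos δ sin H₀ = 1.6478×0.17708×0.39311 + 0.98420×0.91949×0.99704 = 0.114707 + 0.902283 = 1.016990.
Q̄ = (S₀/π) × [bracket] = (1361/π) × 1.016990 = 440.6 W/m².

Q̄ ≈ 441 W/m²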